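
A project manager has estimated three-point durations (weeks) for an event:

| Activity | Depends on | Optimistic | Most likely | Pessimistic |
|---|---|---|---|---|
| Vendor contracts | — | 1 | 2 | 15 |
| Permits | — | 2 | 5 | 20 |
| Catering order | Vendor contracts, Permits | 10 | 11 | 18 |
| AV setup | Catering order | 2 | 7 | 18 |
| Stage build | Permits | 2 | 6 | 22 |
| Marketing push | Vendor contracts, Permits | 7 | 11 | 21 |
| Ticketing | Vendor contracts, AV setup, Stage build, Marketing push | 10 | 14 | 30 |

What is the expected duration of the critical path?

te_Vendor contracts = (1 + 4·2 + 15)/6 = 24/6 = 4
te_Permits = (2 + 4·5 + 20)/6 = 42/6 = 7
te_Catering order = (10 + 4·11 + 18)/6 = 72/6 = 12
te_AV setup = (2 + 4·7 + 18)/6 = 48/6 = 8
te_Stage build = (2 + 4·6 + 22)/6 = 48/6 = 8
te_Marketing push = (7 + 4·11 + 21)/6 = 72/6 = 12
te_Ticketing = (10 + 4·14 + 30)/6 = 96/6 = 16

Forward pass:
ES_Vendor contracts = 0; EF_Vendor contracts = 4
ES_Permits = 0; EF_Permits = 7
ES_Catering order = max(EF_Vendor contracts=4, EF_Permits=7) = 7; EF_Catering order = 7+12 = 19
ES_AV setup = 19; EF_AV setup = 19+8 = 27
ES_Stage build = 7; EF_Stage build = 7+8 = 15
ES_Marketing push = max(EF_Vendor contracts=4, EF_Permits=7) = 7; EF_Marketing push = 7+12 = 19
ES_Ticketing = max(EF_Vendor contracts=4, EF_AV setup=27, EF_Stage build=15, EF_Marketing push=19) = 27; EF_Ticketing = 27+16 = 43
Expected project duration μ = 43 weeks. Critical path: Permits → Catering order → AV setup → Ticketing.

43 weeks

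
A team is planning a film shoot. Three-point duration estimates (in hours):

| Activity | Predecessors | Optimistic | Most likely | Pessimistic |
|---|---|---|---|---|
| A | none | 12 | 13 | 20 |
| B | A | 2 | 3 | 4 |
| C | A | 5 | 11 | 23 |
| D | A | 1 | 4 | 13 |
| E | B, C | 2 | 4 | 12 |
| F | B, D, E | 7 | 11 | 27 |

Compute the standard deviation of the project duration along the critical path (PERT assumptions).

4.97 hours

te_A = (12 + 4·13 + 20)/6 = 84/6 = 14; σ²_A = ((20−12)/6)² = 1.778
te_B = (2 + 4·3 + 4)/6 = 18/6 = 3; σ²_B = ((4−2)/6)² = 0.111
te_C = (5 + 4·11 + 23)/6 = 72/6 = 12; σ²_C = ((23−5)/6)² = 9.000
te_D = (1 + 4·4 + 13)/6 = 30/6 = 5; σ²_D = ((13−1)/6)² = 4.000
te_E = (2 + 4·4 + 12)/6 = 30/6 = 5; σ²_E = ((12−2)/6)² = 2.778
te_F = (7 + 4·11 + 27)/6 = 78/6 = 13; σ²_F = ((27−7)/6)² = 11.111

Forward pass:
ES_A = 0; EF_A = 14
ES_B = 14; EF_B = 14+3 = 17
ES_C = 14; EF_C = 14+12 = 26
ES_D = 14; EF_D = 14+5 = 19
ES_E = max(EF_B=17, EF_C=26) = 26; EF_E = 26+5 = 31
ES_F = max(EF_B=17, EF_D=19, EF_E=31) = 31; EF_F = 31+13 = 44
Expected project duration μ = 44 hours. Critical path: A → C → E → F.

Variance along critical path = 1.778 + 9.000 + 2.778 + 11.111 = 24.667
σ = √24.667 = 4.967 hours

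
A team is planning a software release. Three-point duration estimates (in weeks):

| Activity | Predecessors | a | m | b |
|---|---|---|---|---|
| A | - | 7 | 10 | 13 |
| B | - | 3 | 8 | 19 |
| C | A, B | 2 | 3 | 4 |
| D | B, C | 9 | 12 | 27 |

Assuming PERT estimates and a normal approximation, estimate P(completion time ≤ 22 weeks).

te_A = (7 + 4·10 + 13)/6 = 60/6 = 10; σ²_A = ((13−7)/6)² = 1.000
te_B = (3 + 4·8 + 19)/6 = 54/6 = 9; σ²_B = ((19−3)/6)² = 7.111
te_C = (2 + 4·3 + 4)/6 = 18/6 = 3; σ²_C = ((4−2)/6)² = 0.111
te_D = (9 + 4·12 + 27)/6 = 84/6 = 14; σ²_D = ((27−9)/6)² = 9.000

Forward pass:
ES_A = 0; EF_A = 10
ES_B = 0; EF_B = 9
ES_C = max(EF_A=10, EF_B=9) = 10; EF_C = 10+3 = 13
ES_D = max(EF_B=9, EF_C=13) = 13; EF_D = 13+14 = 27
Expected project duration μ = 27 weeks. Critical path: A → C → D.

Variance along critical path = 1.000 + 0.111 + 9.000 = 10.111; σ = √10.111 = 3.180 weeks.
Z = (22 − 27) / 3.180 = -1.572
P(T ≤ 22) = Φ(-1.572) ≈ 0.058

0.058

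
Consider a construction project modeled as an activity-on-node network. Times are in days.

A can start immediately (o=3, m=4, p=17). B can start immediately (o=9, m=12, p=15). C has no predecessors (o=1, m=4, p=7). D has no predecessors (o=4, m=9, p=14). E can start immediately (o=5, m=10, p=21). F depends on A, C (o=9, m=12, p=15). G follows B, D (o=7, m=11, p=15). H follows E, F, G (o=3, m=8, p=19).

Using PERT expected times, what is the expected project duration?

te_A = (3 + 4·4 + 17)/6 = 36/6 = 6
te_B = (9 + 4·12 + 15)/6 = 72/6 = 12
te_C = (1 + 4·4 + 7)/6 = 24/6 = 4
te_D = (4 + 4·9 + 14)/6 = 54/6 = 9
te_E = (5 + 4·10 + 21)/6 = 66/6 = 11
te_F = (9 + 4·12 + 15)/6 = 72/6 = 12
te_G = (7 + 4·11 + 15)/6 = 66/6 = 11
te_H = (3 + 4·8 + 19)/6 = 54/6 = 9

Forward pass:
ES_A = 0; EF_A = 6
ES_B = 0; EF_B = 12
ES_C = 0; EF_C = 4
ES_D = 0; EF_D = 9
ES_E = 0; EF_E = 11
ES_F = max(EF_A=6, EF_C=4) = 6; EF_F = 6+12 = 18
ES_G = max(EF_B=12, EF_D=9) = 12; EF_G = 12+11 = 23
ES_H = max(EF_E=11, EF_F=18, EF_G=23) = 23; EF_H = 23+9 = 32
Expected project duration μ = 32 days. Critical path: B → G → H.

32 days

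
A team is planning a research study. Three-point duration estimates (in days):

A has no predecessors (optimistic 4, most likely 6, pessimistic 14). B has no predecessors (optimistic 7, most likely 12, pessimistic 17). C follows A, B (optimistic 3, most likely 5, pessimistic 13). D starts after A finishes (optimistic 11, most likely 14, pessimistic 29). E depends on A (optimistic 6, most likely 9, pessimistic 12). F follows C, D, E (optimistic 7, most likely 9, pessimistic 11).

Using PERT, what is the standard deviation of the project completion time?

te_A = (4 + 4·6 + 14)/6 = 42/6 = 7; σ²_A = ((14−4)/6)² = 2.778
te_B = (7 + 4·12 + 17)/6 = 72/6 = 12; σ²_B = ((17−7)/6)² = 2.778
te_C = (3 + 4·5 + 13)/6 = 36/6 = 6; σ²_C = ((13−3)/6)² = 2.778
te_D = (11 + 4·14 + 29)/6 = 96/6 = 16; σ²_D = ((29−11)/6)² = 9.000
te_E = (6 + 4·9 + 12)/6 = 54/6 = 9; σ²_E = ((12−6)/6)² = 1.000
te_F = (7 + 4·9 + 11)/6 = 54/6 = 9; σ²_F = ((11−7)/6)² = 0.444

Forward pass:
ES_A = 0; EF_A = 7
ES_B = 0; EF_B = 12
ES_C = max(EF_A=7, EF_B=12) = 12; EF_C = 12+6 = 18
ES_D = 7; EF_D = 7+16 = 23
ES_E = 7; EF_E = 7+9 = 16
ES_F = max(EF_C=18, EF_D=23, EF_E=16) = 23; EF_F = 23+9 = 32
Expected project duration μ = 32 days. Critical path: A → D → F.

Variance along critical path = 2.778 + 9.000 + 0.444 = 12.222
σ = √12.222 = 3.496 days

3.50 days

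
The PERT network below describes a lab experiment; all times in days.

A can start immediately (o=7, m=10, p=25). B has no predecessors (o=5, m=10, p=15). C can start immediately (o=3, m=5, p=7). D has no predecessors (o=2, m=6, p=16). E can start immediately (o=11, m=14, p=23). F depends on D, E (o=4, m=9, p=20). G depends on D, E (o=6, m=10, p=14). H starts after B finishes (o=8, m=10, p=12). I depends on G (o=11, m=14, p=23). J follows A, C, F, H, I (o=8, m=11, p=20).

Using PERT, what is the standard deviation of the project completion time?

te_A = (7 + 4·10 + 25)/6 = 72/6 = 12; σ²_A = ((25−7)/6)² = 9.000
te_B = (5 + 4·10 + 15)/6 = 60/6 = 10; σ²_B = ((15−5)/6)² = 2.778
te_C = (3 + 4·5 + 7)/6 = 30/6 = 5; σ²_C = ((7−3)/6)² = 0.444
te_D = (2 + 4·6 + 16)/6 = 42/6 = 7; σ²_D = ((16−2)/6)² = 5.444
te_E = (11 + 4·14 + 23)/6 = 90/6 = 15; σ²_E = ((23−11)/6)² = 4.000
te_F = (4 + 4·9 + 20)/6 = 60/6 = 10; σ²_F = ((20−4)/6)² = 7.111
te_G = (6 + 4·10 + 14)/6 = 60/6 = 10; σ²_G = ((14−6)/6)² = 1.778
te_H = (8 + 4·10 + 12)/6 = 60/6 = 10; σ²_H = ((12−8)/6)² = 0.444
te_I = (11 + 4·14 + 23)/6 = 90/6 = 15; σ²_I = ((23−11)/6)² = 4.000
te_J = (8 + 4·11 + 20)/6 = 72/6 = 12; σ²_J = ((20−8)/6)² = 4.000

Forward pass:
ES_A = 0; EF_A = 12
ES_B = 0; EF_B = 10
ES_C = 0; EF_C = 5
ES_D = 0; EF_D = 7
ES_E = 0; EF_E = 15
ES_F = max(EF_D=7, EF_E=15) = 15; EF_F = 15+10 = 25
ES_G = max(EF_D=7, EF_E=15) = 15; EF_G = 15+10 = 25
ES_H = 10; EF_H = 10+10 = 20
ES_I = 25; EF_I = 25+15 = 40
ES_J = max(EF_A=12, EF_C=5, EF_F=25, EF_H=20, EF_I=40) = 40; EF_J = 40+12 = 52
Expected project duration μ = 52 days. Critical path: E → G → I → J.

Variance along critical path = 4.000 + 1.778 + 4.000 + 4.000 = 13.778
σ = √13.778 = 3.712 days

3.71 days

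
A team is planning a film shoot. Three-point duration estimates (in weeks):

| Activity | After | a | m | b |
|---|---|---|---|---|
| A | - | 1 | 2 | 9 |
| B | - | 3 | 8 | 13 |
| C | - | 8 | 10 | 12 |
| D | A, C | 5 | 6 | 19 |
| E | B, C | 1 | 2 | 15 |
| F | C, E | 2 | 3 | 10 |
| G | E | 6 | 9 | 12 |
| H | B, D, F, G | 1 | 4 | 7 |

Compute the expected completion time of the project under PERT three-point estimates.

27 weeks

te_A = (1 + 4·2 + 9)/6 = 18/6 = 3
te_B = (3 + 4·8 + 13)/6 = 48/6 = 8
te_C = (8 + 4·10 + 12)/6 = 60/6 = 10
te_D = (5 + 4·6 + 19)/6 = 48/6 = 8
te_E = (1 + 4·2 + 15)/6 = 24/6 = 4
te_F = (2 + 4·3 + 10)/6 = 24/6 = 4
te_G = (6 + 4·9 + 12)/6 = 54/6 = 9
te_H = (1 + 4·4 + 7)/6 = 24/6 = 4

Forward pass:
ES_A = 0; EF_A = 3
ES_B = 0; EF_B = 8
ES_C = 0; EF_C = 10
ES_D = max(EF_A=3, EF_C=10) = 10; EF_D = 10+8 = 18
ES_E = max(EF_B=8, EF_C=10) = 10; EF_E = 10+4 = 14
ES_F = max(EF_C=10, EF_E=14) = 14; EF_F = 14+4 = 18
ES_G = 14; EF_G = 14+9 = 23
ES_H = max(EF_B=8, EF_D=18, EF_F=18, EF_G=23) = 23; EF_H = 23+4 = 27
Expected project duration μ = 27 weeks. Critical path: C → E → G → H.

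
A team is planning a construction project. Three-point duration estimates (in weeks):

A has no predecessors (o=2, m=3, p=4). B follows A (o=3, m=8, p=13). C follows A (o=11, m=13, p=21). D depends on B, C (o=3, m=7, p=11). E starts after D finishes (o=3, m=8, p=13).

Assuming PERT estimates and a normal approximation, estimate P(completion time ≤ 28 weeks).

0.071

te_A = (2 + 4·3 + 4)/6 = 18/6 = 3; σ²_A = ((4−2)/6)² = 0.111
te_B = (3 + 4·8 + 13)/6 = 48/6 = 8; σ²_B = ((13−3)/6)² = 2.778
te_C = (11 + 4·13 + 21)/6 = 84/6 = 14; σ²_C = ((21−11)/6)² = 2.778
te_D = (3 + 4·7 + 11)/6 = 42/6 = 7; σ²_D = ((11−3)/6)² = 1.778
te_E = (3 + 4·8 + 13)/6 = 48/6 = 8; σ²_E = ((13−3)/6)² = 2.778

Forward pass:
ES_A = 0; EF_A = 3
ES_B = 3; EF_B = 3+8 = 11
ES_C = 3; EF_C = 3+14 = 17
ES_D = max(EF_B=11, EF_C=17) = 17; EF_D = 17+7 = 24
ES_E = 24; EF_E = 24+8 = 32
Expected project duration μ = 32 weeks. Critical path: A → C → D → E.

Variance along critical path = 0.111 + 2.778 + 1.778 + 2.778 = 7.444; σ = √7.444 = 2.728 weeks.
Z = (28 − 32) / 2.728 = -1.466
P(T ≤ 28) = Φ(-1.466) ≈ 0.071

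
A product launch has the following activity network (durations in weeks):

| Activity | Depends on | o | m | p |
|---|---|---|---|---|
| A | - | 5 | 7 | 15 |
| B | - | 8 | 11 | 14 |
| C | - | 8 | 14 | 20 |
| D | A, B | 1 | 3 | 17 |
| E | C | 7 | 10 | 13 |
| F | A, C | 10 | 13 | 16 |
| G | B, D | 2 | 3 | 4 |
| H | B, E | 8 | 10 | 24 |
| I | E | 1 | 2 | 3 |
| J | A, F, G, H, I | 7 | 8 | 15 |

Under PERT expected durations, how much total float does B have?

te_A = (5 + 4·7 + 15)/6 = 48/6 = 8
te_B = (8 + 4·11 + 14)/6 = 66/6 = 11
te_C = (8 + 4·14 + 20)/6 = 84/6 = 14
te_D = (1 + 4·3 + 17)/6 = 30/6 = 5
te_E = (7 + 4·10 + 13)/6 = 60/6 = 10
te_F = (10 + 4·13 + 16)/6 = 78/6 = 13
te_G = (2 + 4·3 + 4)/6 = 18/6 = 3
te_H = (8 + 4·10 + 24)/6 = 72/6 = 12
te_I = (1 + 4·2 + 3)/6 = 12/6 = 2
te_J = (7 + 4·8 + 15)/6 = 54/6 = 9

Forward pass:
ES_A = 0; EF_A = 8
ES_B = 0; EF_B = 11
ES_C = 0; EF_C = 14
ES_D = max(EF_A=8, EF_B=11) = 11; EF_D = 11+5 = 16
ES_E = 14; EF_E = 14+10 = 24
ES_F = max(EF_A=8, EF_C=14) = 14; EF_F = 14+13 = 27
ES_G = max(EF_B=11, EF_D=16) = 16; EF_G = 16+3 = 19
ES_H = max(EF_B=11, EF_E=24) = 24; EF_H = 24+12 = 36
ES_I = 24; EF_I = 24+2 = 26
ES_J = max(EF_A=8, EF_F=27, EF_G=19, EF_H=36, EF_I=26) = 36; EF_J = 36+9 = 45
Expected project duration μ = 45 weeks. Critical path: C → E → H → J.

Backward pass:
LF_J = 45; LS_J = 45−9 = 36
LF_I = LS_J = 36; LS_I = 36−2 = 34
LF_H = LS_J = 36; LS_H = 36−12 = 24
LF_G = LS_J = 36; LS_G = 36−3 = 33
LF_F = LS_J = 36; LS_F = 36−13 = 23
LF_E = min(LS_H=24, LS_I=34) = 24; LS_E = 24−10 = 14
LF_D = LS_G = 33; LS_D = 33−5 = 28
LF_C = min(LS_E=14, LS_F=23) = 14; LS_C = 14−14 = 0
LF_B = min(LS_D=28, LS_G=33, LS_H=24) = 24; LS_B = 24−11 = 13
LF_A = min(LS_D=28, LS_F=23, LS_J=36) = 23; LS_A = 23−8 = 15
Slack_B = LS_B − ES_B = 13 − 0 = 13

13 weeks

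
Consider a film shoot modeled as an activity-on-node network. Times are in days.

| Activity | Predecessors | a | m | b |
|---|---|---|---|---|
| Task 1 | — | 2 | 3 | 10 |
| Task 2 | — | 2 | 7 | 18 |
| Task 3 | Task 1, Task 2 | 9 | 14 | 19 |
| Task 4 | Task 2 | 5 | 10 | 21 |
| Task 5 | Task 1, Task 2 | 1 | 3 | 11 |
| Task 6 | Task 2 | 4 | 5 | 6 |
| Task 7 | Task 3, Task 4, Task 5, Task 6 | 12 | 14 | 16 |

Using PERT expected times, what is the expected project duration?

te_Task 1 = (2 + 4·3 + 10)/6 = 24/6 = 4
te_Task 2 = (2 + 4·7 + 18)/6 = 48/6 = 8
te_Task 3 = (9 + 4·14 + 19)/6 = 84/6 = 14
te_Task 4 = (5 + 4·10 + 21)/6 = 66/6 = 11
te_Task 5 = (1 + 4·3 + 11)/6 = 24/6 = 4
te_Task 6 = (4 + 4·5 + 6)/6 = 30/6 = 5
te_Task 7 = (12 + 4·14 + 16)/6 = 84/6 = 14

Forward pass:
ES_Task 1 = 0; EF_Task 1 = 4
ES_Task 2 = 0; EF_Task 2 = 8
ES_Task 3 = max(EF_Task 1=4, EF_Task 2=8) = 8; EF_Task 3 = 8+14 = 22
ES_Task 4 = 8; EF_Task 4 = 8+11 = 19
ES_Task 5 = max(EF_Task 1=4, EF_Task 2=8) = 8; EF_Task 5 = 8+4 = 12
ES_Task 6 = 8; EF_Task 6 = 8+5 = 13
ES_Task 7 = max(EF_Task 3=22, EF_Task 4=19, EF_Task 5=12, EF_Task 6=13) = 22; EF_Task 7 = 22+14 = 36
Expected project duration μ = 36 days. Critical path: Task 2 → Task 3 → Task 7.

36 days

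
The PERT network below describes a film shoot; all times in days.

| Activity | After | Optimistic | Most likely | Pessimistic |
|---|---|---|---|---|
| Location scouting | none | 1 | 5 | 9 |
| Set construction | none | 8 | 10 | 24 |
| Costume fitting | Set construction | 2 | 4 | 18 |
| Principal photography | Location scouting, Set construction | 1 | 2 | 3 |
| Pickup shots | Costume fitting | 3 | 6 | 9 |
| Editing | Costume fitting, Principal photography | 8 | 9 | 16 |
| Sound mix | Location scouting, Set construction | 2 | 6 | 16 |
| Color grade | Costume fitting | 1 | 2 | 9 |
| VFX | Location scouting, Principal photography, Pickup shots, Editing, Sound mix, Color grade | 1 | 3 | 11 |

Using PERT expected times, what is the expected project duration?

te_Location scouting = (1 + 4·5 + 9)/6 = 30/6 = 5
te_Set construction = (8 + 4·10 + 24)/6 = 72/6 = 12
te_Costume fitting = (2 + 4·4 + 18)/6 = 36/6 = 6
te_Principal photography = (1 + 4·2 + 3)/6 = 12/6 = 2
te_Pickup shots = (3 + 4·6 + 9)/6 = 36/6 = 6
te_Editing = (8 + 4·9 + 16)/6 = 60/6 = 10
te_Sound mix = (2 + 4·6 + 16)/6 = 42/6 = 7
te_Color grade = (1 + 4·2 + 9)/6 = 18/6 = 3
te_VFX = (1 + 4·3 + 11)/6 = 24/6 = 4

Forward pass:
ES_Location scouting = 0; EF_Location scouting = 5
ES_Set construction = 0; EF_Set construction = 12
ES_Costume fitting = 12; EF_Costume fitting = 12+6 = 18
ES_Principal photography = max(EF_Location scouting=5, EF_Set construction=12) = 12; EF_Principal photography = 12+2 = 14
ES_Pickup shots = 18; EF_Pickup shots = 18+6 = 24
ES_Editing = max(EF_Costume fitting=18, EF_Principal photography=14) = 18; EF_Editing = 18+10 = 28
ES_Sound mix = max(EF_Location scouting=5, EF_Set construction=12) = 12; EF_Sound mix = 12+7 = 19
ES_Color grade = 18; EF_Color grade = 18+3 = 21
ES_VFX = max(EF_Location scouting=5, EF_Principal photography=14, EF_Pickup shots=24, EF_Editing=28, EF_Sound mix=19, EF_Color grade=21) = 28; EF_VFX = 28+4 = 32
Expected project duration μ = 32 days. Critical path: Set construction → Costume fitting → Editing → VFX.

32 days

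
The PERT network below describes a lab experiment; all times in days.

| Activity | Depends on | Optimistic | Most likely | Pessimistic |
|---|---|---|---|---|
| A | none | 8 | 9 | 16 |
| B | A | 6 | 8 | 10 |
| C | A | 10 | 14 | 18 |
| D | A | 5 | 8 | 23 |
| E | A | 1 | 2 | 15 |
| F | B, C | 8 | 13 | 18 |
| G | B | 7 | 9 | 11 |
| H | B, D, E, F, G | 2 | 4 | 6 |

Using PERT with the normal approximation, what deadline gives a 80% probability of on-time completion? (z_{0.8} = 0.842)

te_A = (8 + 4·9 + 16)/6 = 60/6 = 10; σ²_A = ((16−8)/6)² = 1.778
te_B = (6 + 4·8 + 10)/6 = 48/6 = 8; σ²_B = ((10−6)/6)² = 0.444
te_C = (10 + 4·14 + 18)/6 = 84/6 = 14; σ²_C = ((18−10)/6)² = 1.778
te_D = (5 + 4·8 + 23)/6 = 60/6 = 10; σ²_D = ((23−5)/6)² = 9.000
te_E = (1 + 4·2 + 15)/6 = 24/6 = 4; σ²_E = ((15−1)/6)² = 5.444
te_F = (8 + 4·13 + 18)/6 = 78/6 = 13; σ²_F = ((18−8)/6)² = 2.778
te_G = (7 + 4·9 + 11)/6 = 54/6 = 9; σ²_G = ((11−7)/6)² = 0.444
te_H = (2 + 4·4 + 6)/6 = 24/6 = 4; σ²_H = ((6−2)/6)² = 0.444

Forward pass:
ES_A = 0; EF_A = 10
ES_B = 10; EF_B = 10+8 = 18
ES_C = 10; EF_C = 10+14 = 24
ES_D = 10; EF_D = 10+10 = 20
ES_E = 10; EF_E = 10+4 = 14
ES_F = max(EF_B=18, EF_C=24) = 24; EF_F = 24+13 = 37
ES_G = 18; EF_G = 18+9 = 27
ES_H = max(EF_B=18, EF_D=20, EF_E=14, EF_F=37, EF_G=27) = 37; EF_H = 37+4 = 41
Expected project duration μ = 41 days. Critical path: A → C → F → H.

Variance along critical path = 1.778 + 1.778 + 2.778 + 0.444 = 6.778; σ = 2.603 days.
D = μ + z·σ = 41 + 0.842·2.603 = 43.2 days

43.2 days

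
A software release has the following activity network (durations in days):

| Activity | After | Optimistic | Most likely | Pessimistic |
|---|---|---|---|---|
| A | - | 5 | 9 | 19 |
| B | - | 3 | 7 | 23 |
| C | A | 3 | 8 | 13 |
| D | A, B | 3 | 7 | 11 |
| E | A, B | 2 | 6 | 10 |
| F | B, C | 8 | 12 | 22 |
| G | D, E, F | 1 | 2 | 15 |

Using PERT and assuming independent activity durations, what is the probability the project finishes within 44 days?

te_A = (5 + 4·9 + 19)/6 = 60/6 = 10; σ²_A = ((19−5)/6)² = 5.444
te_B = (3 + 4·7 + 23)/6 = 54/6 = 9; σ²_B = ((23−3)/6)² = 11.111
te_C = (3 + 4·8 + 13)/6 = 48/6 = 8; σ²_C = ((13−3)/6)² = 2.778
te_D = (3 + 4·7 + 11)/6 = 42/6 = 7; σ²_D = ((11−3)/6)² = 1.778
te_E = (2 + 4·6 + 10)/6 = 36/6 = 6; σ²_E = ((10−2)/6)² = 1.778
te_F = (8 + 4·12 + 22)/6 = 78/6 = 13; σ²_F = ((22−8)/6)² = 5.444
te_G = (1 + 4·2 + 15)/6 = 24/6 = 4; σ²_G = ((15−1)/6)² = 5.444

Forward pass:
ES_A = 0; EF_A = 10
ES_B = 0; EF_B = 9
ES_C = 10; EF_C = 10+8 = 18
ES_D = max(EF_A=10, EF_B=9) = 10; EF_D = 10+7 = 17
ES_E = max(EF_A=10, EF_B=9) = 10; EF_E = 10+6 = 16
ES_F = max(EF_B=9, EF_C=18) = 18; EF_F = 18+13 = 31
ES_G = max(EF_D=17, EF_E=16, EF_F=31) = 31; EF_G = 31+4 = 35
Expected project duration μ = 35 days. Critical path: A → C → F → G.

Variance along critical path = 5.444 + 2.778 + 5.444 + 5.444 = 19.111; σ = √19.111 = 4.372 days.
Z = (44 − 35) / 4.372 = 2.059
P(T ≤ 44) = Φ(2.059) ≈ 0.980

0.980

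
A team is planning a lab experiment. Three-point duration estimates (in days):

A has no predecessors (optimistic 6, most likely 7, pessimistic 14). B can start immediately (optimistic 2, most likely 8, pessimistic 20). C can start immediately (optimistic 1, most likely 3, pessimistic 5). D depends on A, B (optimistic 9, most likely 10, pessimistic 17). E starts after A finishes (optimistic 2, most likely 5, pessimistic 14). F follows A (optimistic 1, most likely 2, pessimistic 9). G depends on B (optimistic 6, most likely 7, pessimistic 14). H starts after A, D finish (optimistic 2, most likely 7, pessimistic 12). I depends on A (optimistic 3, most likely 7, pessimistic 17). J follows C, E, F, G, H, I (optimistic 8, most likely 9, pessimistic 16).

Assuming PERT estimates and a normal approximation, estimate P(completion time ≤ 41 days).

te_A = (6 + 4·7 + 14)/6 = 48/6 = 8; σ²_A = ((14−6)/6)² = 1.778
te_B = (2 + 4·8 + 20)/6 = 54/6 = 9; σ²_B = ((20−2)/6)² = 9.000
te_C = (1 + 4·3 + 5)/6 = 18/6 = 3; σ²_C = ((5−1)/6)² = 0.444
te_D = (9 + 4·10 + 17)/6 = 66/6 = 11; σ²_D = ((17−9)/6)² = 1.778
te_E = (2 + 4·5 + 14)/6 = 36/6 = 6; σ²_E = ((14−2)/6)² = 4.000
te_F = (1 + 4·2 + 9)/6 = 18/6 = 3; σ²_F = ((9−1)/6)² = 1.778
te_G = (6 + 4·7 + 14)/6 = 48/6 = 8; σ²_G = ((14−6)/6)² = 1.778
te_H = (2 + 4·7 + 12)/6 = 42/6 = 7; σ²_H = ((12−2)/6)² = 2.778
te_I = (3 + 4·7 + 17)/6 = 48/6 = 8; σ²_I = ((17−3)/6)² = 5.444
te_J = (8 + 4·9 + 16)/6 = 60/6 = 10; σ²_J = ((16−8)/6)² = 1.778

Forward pass:
ES_A = 0; EF_A = 8
ES_B = 0; EF_B = 9
ES_C = 0; EF_C = 3
ES_D = max(EF_A=8, EF_B=9) = 9; EF_D = 9+11 = 20
ES_E = 8; EF_E = 8+6 = 14
ES_F = 8; EF_F = 8+3 = 11
ES_G = 9; EF_G = 9+8 = 17
ES_H = max(EF_A=8, EF_D=20) = 20; EF_H = 20+7 = 27
ES_I = 8; EF_I = 8+8 = 16
ES_J = max(EF_C=3, EF_E=14, EF_F=11, EF_G=17, EF_H=27, EF_I=16) = 27; EF_J = 27+10 = 37
Expected project duration μ = 37 days. Critical path: B → D → H → J.

Variance along critical path = 9.000 + 1.778 + 2.778 + 1.778 = 15.333; σ = √15.333 = 3.916 days.
Z = (41 − 37) / 3.916 = 1.022
P(T ≤ 41) = Φ(1.022) ≈ 0.846

0.846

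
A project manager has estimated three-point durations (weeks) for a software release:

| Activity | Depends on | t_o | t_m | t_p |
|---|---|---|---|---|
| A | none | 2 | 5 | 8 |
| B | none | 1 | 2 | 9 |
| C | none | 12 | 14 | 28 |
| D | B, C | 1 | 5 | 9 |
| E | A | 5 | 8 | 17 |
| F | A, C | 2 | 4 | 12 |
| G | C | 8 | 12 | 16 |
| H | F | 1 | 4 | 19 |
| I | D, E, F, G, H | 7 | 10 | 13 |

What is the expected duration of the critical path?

te_A = (2 + 4·5 + 8)/6 = 30/6 = 5
te_B = (1 + 4·2 + 9)/6 = 18/6 = 3
te_C = (12 + 4·14 + 28)/6 = 96/6 = 16
te_D = (1 + 4·5 + 9)/6 = 30/6 = 5
te_E = (5 + 4·8 + 17)/6 = 54/6 = 9
te_F = (2 + 4·4 + 12)/6 = 30/6 = 5
te_G = (8 + 4·12 + 16)/6 = 72/6 = 12
te_H = (1 + 4·4 + 19)/6 = 36/6 = 6
te_I = (7 + 4·10 + 13)/6 = 60/6 = 10

Forward pass:
ES_A = 0; EF_A = 5
ES_B = 0; EF_B = 3
ES_C = 0; EF_C = 16
ES_D = max(EF_B=3, EF_C=16) = 16; EF_D = 16+5 = 21
ES_E = 5; EF_E = 5+9 = 14
ES_F = max(EF_A=5, EF_C=16) = 16; EF_F = 16+5 = 21
ES_G = 16; EF_G = 16+12 = 28
ES_H = 21; EF_H = 21+6 = 27
ES_I = max(EF_D=21, EF_E=14, EF_F=21, EF_G=28, EF_H=27) = 28; EF_I = 28+10 = 38
Expected project duration μ = 38 weeks. Critical path: C → G → I.

38 weeks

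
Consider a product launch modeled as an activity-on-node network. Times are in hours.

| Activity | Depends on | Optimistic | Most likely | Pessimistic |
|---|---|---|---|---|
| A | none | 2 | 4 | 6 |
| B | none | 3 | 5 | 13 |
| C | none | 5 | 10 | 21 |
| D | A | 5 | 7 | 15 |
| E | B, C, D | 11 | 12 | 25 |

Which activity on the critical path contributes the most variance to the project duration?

te_A = (2 + 4·4 + 6)/6 = 24/6 = 4; σ²_A = ((6−2)/6)² = 0.444
te_B = (3 + 4·5 + 13)/6 = 36/6 = 6; σ²_B = ((13−3)/6)² = 2.778
te_C = (5 + 4·10 + 21)/6 = 66/6 = 11; σ²_C = ((21−5)/6)² = 7.111
te_D = (5 + 4·7 + 15)/6 = 48/6 = 8; σ²_D = ((15−5)/6)² = 2.778
te_E = (11 + 4·12 + 25)/6 = 84/6 = 14; σ²_E = ((25−11)/6)² = 5.444

Forward pass:
ES_A = 0; EF_A = 4
ES_B = 0; EF_B = 6
ES_C = 0; EF_C = 11
ES_D = 4; EF_D = 4+8 = 12
ES_E = max(EF_B=6, EF_C=11, EF_D=12) = 12; EF_E = 12+14 = 26
Expected project duration μ = 26 hours. Critical path: A → D → E.

Variances on critical path: σ²_A=0.444, σ²_D=2.778, σ²_E=5.444.
Largest is σ²_E = 5.444.

E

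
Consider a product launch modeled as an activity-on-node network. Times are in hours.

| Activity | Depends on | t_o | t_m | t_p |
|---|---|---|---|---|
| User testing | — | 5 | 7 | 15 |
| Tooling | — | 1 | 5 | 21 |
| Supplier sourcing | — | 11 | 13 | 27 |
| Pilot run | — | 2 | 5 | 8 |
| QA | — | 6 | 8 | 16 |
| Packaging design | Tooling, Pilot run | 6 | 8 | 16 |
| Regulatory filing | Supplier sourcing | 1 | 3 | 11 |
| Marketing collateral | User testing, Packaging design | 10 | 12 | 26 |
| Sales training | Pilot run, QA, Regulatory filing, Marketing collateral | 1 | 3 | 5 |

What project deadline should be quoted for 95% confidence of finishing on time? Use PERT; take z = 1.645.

te_User testing = (5 + 4·7 + 15)/6 = 48/6 = 8; σ²_User testing = ((15−5)/6)² = 2.778
te_Tooling = (1 + 4·5 + 21)/6 = 42/6 = 7; σ²_Tooling = ((21−1)/6)² = 11.111
te_Supplier sourcing = (11 + 4·13 + 27)/6 = 90/6 = 15; σ²_Supplier sourcing = ((27−11)/6)² = 7.111
te_Pilot run = (2 + 4·5 + 8)/6 = 30/6 = 5; σ²_Pilot run = ((8−2)/6)² = 1.000
te_QA = (6 + 4·8 + 16)/6 = 54/6 = 9; σ²_QA = ((16−6)/6)² = 2.778
te_Packaging design = (6 + 4·8 + 16)/6 = 54/6 = 9; σ²_Packaging design = ((16−6)/6)² = 2.778
te_Regulatory filing = (1 + 4·3 + 11)/6 = 24/6 = 4; σ²_Regulatory filing = ((11−1)/6)² = 2.778
te_Marketing collateral = (10 + 4·12 + 26)/6 = 84/6 = 14; σ²_Marketing collateral = ((26−10)/6)² = 7.111
te_Sales training = (1 + 4·3 + 5)/6 = 18/6 = 3; σ²_Sales training = ((5−1)/6)² = 0.444

Forward pass:
ES_User testing = 0; EF_User testing = 8
ES_Tooling = 0; EF_Tooling = 7
ES_Supplier sourcing = 0; EF_Supplier sourcing = 15
ES_Pilot run = 0; EF_Pilot run = 5
ES_QA = 0; EF_QA = 9
ES_Packaging design = max(EF_Tooling=7, EF_Pilot run=5) = 7; EF_Packaging design = 7+9 = 16
ES_Regulatory filing = 15; EF_Regulatory filing = 15+4 = 19
ES_Marketing collateral = max(EF_User testing=8, EF_Packaging design=16) = 16; EF_Marketing collateral = 16+14 = 30
ES_Sales training = max(EF_Pilot run=5, EF_QA=9, EF_Regulatory filing=19, EF_Marketing collateral=30) = 30; EF_Sales training = 30+3 = 33
Expected project duration μ = 33 hours. Critical path: Tooling → Packaging design → Marketing collateral → Sales training.

Variance along critical path = 11.111 + 2.778 + 7.111 + 0.444 = 21.444; σ = 4.631 hours.
D = μ + z·σ = 33 + 1.645·4.631 = 40.6 hours

40.6 hours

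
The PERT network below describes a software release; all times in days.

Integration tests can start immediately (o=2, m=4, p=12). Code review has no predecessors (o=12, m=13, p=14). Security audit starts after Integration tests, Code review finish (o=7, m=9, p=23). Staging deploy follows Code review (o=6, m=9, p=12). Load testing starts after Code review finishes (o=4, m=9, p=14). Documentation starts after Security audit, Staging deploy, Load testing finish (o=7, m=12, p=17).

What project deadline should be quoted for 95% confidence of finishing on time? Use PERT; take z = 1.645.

41.2 days

te_Integration tests = (2 + 4·4 + 12)/6 = 30/6 = 5; σ²_Integration tests = ((12−2)/6)² = 2.778
te_Code review = (12 + 4·13 + 14)/6 = 78/6 = 13; σ²_Code review = ((14−12)/6)² = 0.111
te_Security audit = (7 + 4·9 + 23)/6 = 66/6 = 11; σ²_Security audit = ((23−7)/6)² = 7.111
te_Staging deploy = (6 + 4·9 + 12)/6 = 54/6 = 9; σ²_Staging deploy = ((12−6)/6)² = 1.000
te_Load testing = (4 + 4·9 + 14)/6 = 54/6 = 9; σ²_Load testing = ((14−4)/6)² = 2.778
te_Documentation = (7 + 4·12 + 17)/6 = 72/6 = 12; σ²_Documentation = ((17−7)/6)² = 2.778

Forward pass:
ES_Integration tests = 0; EF_Integration tests = 5
ES_Code review = 0; EF_Code review = 13
ES_Security audit = max(EF_Integration tests=5, EF_Code review=13) = 13; EF_Security audit = 13+11 = 24
ES_Staging deploy = 13; EF_Staging deploy = 13+9 = 22
ES_Load testing = 13; EF_Load testing = 13+9 = 22
ES_Documentation = max(EF_Security audit=24, EF_Staging deploy=22, EF_Load testing=22) = 24; EF_Documentation = 24+12 = 36
Expected project duration μ = 36 days. Critical path: Code review → Security audit → Documentation.

Variance along critical path = 0.111 + 7.111 + 2.778 = 10.000; σ = 3.162 days.
D = μ + z·σ = 36 + 1.645·3.162 = 41.2 days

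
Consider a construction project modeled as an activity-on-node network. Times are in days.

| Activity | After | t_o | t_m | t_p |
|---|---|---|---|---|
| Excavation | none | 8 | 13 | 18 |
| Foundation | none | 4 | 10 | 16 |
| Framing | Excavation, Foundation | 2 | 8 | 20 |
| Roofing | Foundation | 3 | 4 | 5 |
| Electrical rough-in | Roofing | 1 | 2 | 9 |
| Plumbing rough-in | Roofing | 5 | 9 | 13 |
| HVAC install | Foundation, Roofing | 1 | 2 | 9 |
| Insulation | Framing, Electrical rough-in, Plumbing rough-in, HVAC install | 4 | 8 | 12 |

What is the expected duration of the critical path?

te_Excavation = (8 + 4·13 + 18)/6 = 78/6 = 13
te_Foundation = (4 + 4·10 + 16)/6 = 60/6 = 10
te_Framing = (2 + 4·8 + 20)/6 = 54/6 = 9
te_Roofing = (3 + 4·4 + 5)/6 = 24/6 = 4
te_Electrical rough-in = (1 + 4·2 + 9)/6 = 18/6 = 3
te_Plumbing rough-in = (5 + 4·9 + 13)/6 = 54/6 = 9
te_HVAC install = (1 + 4·2 + 9)/6 = 18/6 = 3
te_Insulation = (4 + 4·8 + 12)/6 = 48/6 = 8

Forward pass:
ES_Excavation = 0; EF_Excavation = 13
ES_Foundation = 0; EF_Foundation = 10
ES_Framing = max(EF_Excavation=13, EF_Foundation=10) = 13; EF_Framing = 13+9 = 22
ES_Roofing = 10; EF_Roofing = 10+4 = 14
ES_Electrical rough-in = 14; EF_Electrical rough-in = 14+3 = 17
ES_Plumbing rough-in = 14; EF_Plumbing rough-in = 14+9 = 23
ES_HVAC install = max(EF_Foundation=10, EF_Roofing=14) = 14; EF_HVAC install = 14+3 = 17
ES_Insulation = max(EF_Framing=22, EF_Electrical rough-in=17, EF_Plumbing rough-in=23, EF_HVAC install=17) = 23; EF_Insulation = 23+8 = 31
Expected project duration μ = 31 days. Critical path: Foundation → Roofing → Plumbing rough-in → Insulation.

31 days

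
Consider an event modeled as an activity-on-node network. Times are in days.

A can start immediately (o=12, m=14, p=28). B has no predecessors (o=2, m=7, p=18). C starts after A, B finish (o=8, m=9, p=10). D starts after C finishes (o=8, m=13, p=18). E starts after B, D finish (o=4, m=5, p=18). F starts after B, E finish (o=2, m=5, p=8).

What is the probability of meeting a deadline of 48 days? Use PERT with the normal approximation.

0.311

te_A = (12 + 4·14 + 28)/6 = 96/6 = 16; σ²_A = ((28−12)/6)² = 7.111
te_B = (2 + 4·7 + 18)/6 = 48/6 = 8; σ²_B = ((18−2)/6)² = 7.111
te_C = (8 + 4·9 + 10)/6 = 54/6 = 9; σ²_C = ((10−8)/6)² = 0.111
te_D = (8 + 4·13 + 18)/6 = 78/6 = 13; σ²_D = ((18−8)/6)² = 2.778
te_E = (4 + 4·5 + 18)/6 = 42/6 = 7; σ²_E = ((18−4)/6)² = 5.444
te_F = (2 + 4·5 + 8)/6 = 30/6 = 5; σ²_F = ((8−2)/6)² = 1.000

Forward pass:
ES_A = 0; EF_A = 16
ES_B = 0; EF_B = 8
ES_C = max(EF_A=16, EF_B=8) = 16; EF_C = 16+9 = 25
ES_D = 25; EF_D = 25+13 = 38
ES_E = max(EF_B=8, EF_D=38) = 38; EF_E = 38+7 = 45
ES_F = max(EF_B=8, EF_E=45) = 45; EF_F = 45+5 = 50
Expected project duration μ = 50 days. Critical path: A → C → D → E → F.

Variance along critical path = 7.111 + 0.111 + 2.778 + 5.444 + 1.000 = 16.444; σ = √16.444 = 4.055 days.
Z = (48 − 50) / 4.055 = -0.493
P(T ≤ 48) = Φ(-0.493) ≈ 0.311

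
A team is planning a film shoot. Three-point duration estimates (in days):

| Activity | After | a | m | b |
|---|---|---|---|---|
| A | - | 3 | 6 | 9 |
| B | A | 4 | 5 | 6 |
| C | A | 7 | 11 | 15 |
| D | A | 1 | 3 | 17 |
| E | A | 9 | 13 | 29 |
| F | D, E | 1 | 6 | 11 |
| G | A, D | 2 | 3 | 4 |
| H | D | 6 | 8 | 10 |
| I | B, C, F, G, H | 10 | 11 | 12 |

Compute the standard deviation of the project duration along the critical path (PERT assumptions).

te_A = (3 + 4·6 + 9)/6 = 36/6 = 6; σ²_A = ((9−3)/6)² = 1.000
te_B = (4 + 4·5 + 6)/6 = 30/6 = 5; σ²_B = ((6−4)/6)² = 0.111
te_C = (7 + 4·11 + 15)/6 = 66/6 = 11; σ²_C = ((15−7)/6)² = 1.778
te_D = (1 + 4·3 + 17)/6 = 30/6 = 5; σ²_D = ((17−1)/6)² = 7.111
te_E = (9 + 4·13 + 29)/6 = 90/6 = 15; σ²_E = ((29−9)/6)² = 11.111
te_F = (1 + 4·6 + 11)/6 = 36/6 = 6; σ²_F = ((11−1)/6)² = 2.778
te_G = (2 + 4·3 + 4)/6 = 18/6 = 3; σ²_G = ((4−2)/6)² = 0.111
te_H = (6 + 4·8 + 10)/6 = 48/6 = 8; σ²_H = ((10−6)/6)² = 0.444
te_I = (10 + 4·11 + 12)/6 = 66/6 = 11; σ²_I = ((12−10)/6)² = 0.111

Forward pass:
ES_A = 0; EF_A = 6
ES_B = 6; EF_B = 6+5 = 11
ES_C = 6; EF_C = 6+11 = 17
ES_D = 6; EF_D = 6+5 = 11
ES_E = 6; EF_E = 6+15 = 21
ES_F = max(EF_D=11, EF_E=21) = 21; EF_F = 21+6 = 27
ES_G = max(EF_A=6, EF_D=11) = 11; EF_G = 11+3 = 14
ES_H = 11; EF_H = 11+8 = 19
ES_I = max(EF_B=11, EF_C=17, EF_F=27, EF_G=14, EF_H=19) = 27; EF_I = 27+11 = 38
Expected project duration μ = 38 days. Critical path: A → E → F → I.

Variance along critical path = 1.000 + 11.111 + 2.778 + 0.111 = 15.000
σ = √15.000 = 3.873 days

3.87 days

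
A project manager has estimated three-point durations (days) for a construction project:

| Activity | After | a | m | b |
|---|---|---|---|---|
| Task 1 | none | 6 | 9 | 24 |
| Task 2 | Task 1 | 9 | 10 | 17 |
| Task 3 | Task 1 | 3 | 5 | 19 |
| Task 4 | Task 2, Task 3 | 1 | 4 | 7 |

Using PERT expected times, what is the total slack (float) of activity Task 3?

4 days

te_Task 1 = (6 + 4·9 + 24)/6 = 66/6 = 11
te_Task 2 = (9 + 4·10 + 17)/6 = 66/6 = 11
te_Task 3 = (3 + 4·5 + 19)/6 = 42/6 = 7
te_Task 4 = (1 + 4·4 + 7)/6 = 24/6 = 4

Forward pass:
ES_Task 1 = 0; EF_Task 1 = 11
ES_Task 2 = 11; EF_Task 2 = 11+11 = 22
ES_Task 3 = 11; EF_Task 3 = 11+7 = 18
ES_Task 4 = max(EF_Task 2=22, EF_Task 3=18) = 22; EF_Task 4 = 22+4 = 26
Expected project duration μ = 26 days. Critical path: Task 1 → Task 2 → Task 4.

Backward pass:
LF_Task 4 = 26; LS_Task 4 = 26−4 = 22
LF_Task 3 = LS_Task 4 = 22; LS_Task 3 = 22−7 = 15
LF_Task 2 = LS_Task 4 = 22; LS_Task 2 = 22−11 = 11
LF_Task 1 = min(LS_Task 2=11, LS_Task 3=15) = 11; LS_Task 1 = 11−11 = 0
Slack_Task 3 = LS_Task 3 − ES_Task 3 = 15 − 11 = 4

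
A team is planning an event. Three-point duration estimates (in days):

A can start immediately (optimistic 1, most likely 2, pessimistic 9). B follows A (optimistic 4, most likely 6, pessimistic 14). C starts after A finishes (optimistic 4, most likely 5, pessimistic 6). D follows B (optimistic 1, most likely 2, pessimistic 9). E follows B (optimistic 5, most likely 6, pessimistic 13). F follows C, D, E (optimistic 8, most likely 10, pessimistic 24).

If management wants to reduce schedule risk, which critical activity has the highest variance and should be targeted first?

te_A = (1 + 4·2 + 9)/6 = 18/6 = 3; σ²_A = ((9−1)/6)² = 1.778
te_B = (4 + 4·6 + 14)/6 = 42/6 = 7; σ²_B = ((14−4)/6)² = 2.778
te_C = (4 + 4·5 + 6)/6 = 30/6 = 5; σ²_C = ((6−4)/6)² = 0.111
te_D = (1 + 4·2 + 9)/6 = 18/6 = 3; σ²_D = ((9−1)/6)² = 1.778
te_E = (5 + 4·6 + 13)/6 = 42/6 = 7; σ²_E = ((13−5)/6)² = 1.778
te_F = (8 + 4·10 + 24)/6 = 72/6 = 12; σ²_F = ((24−8)/6)² = 7.111

Forward pass:
ES_A = 0; EF_A = 3
ES_B = 3; EF_B = 3+7 = 10
ES_C = 3; EF_C = 3+5 = 8
ES_D = 10; EF_D = 10+3 = 13
ES_E = 10; EF_E = 10+7 = 17
ES_F = max(EF_C=8, EF_D=13, EF_E=17) = 17; EF_F = 17+12 = 29
Expected project duration μ = 29 days. Critical path: A → B → E → F.

Variances on critical path: σ²_A=1.778, σ²_B=2.778, σ²_E=1.778, σ²_F=7.111.
Largest is σ²_F = 7.111.

F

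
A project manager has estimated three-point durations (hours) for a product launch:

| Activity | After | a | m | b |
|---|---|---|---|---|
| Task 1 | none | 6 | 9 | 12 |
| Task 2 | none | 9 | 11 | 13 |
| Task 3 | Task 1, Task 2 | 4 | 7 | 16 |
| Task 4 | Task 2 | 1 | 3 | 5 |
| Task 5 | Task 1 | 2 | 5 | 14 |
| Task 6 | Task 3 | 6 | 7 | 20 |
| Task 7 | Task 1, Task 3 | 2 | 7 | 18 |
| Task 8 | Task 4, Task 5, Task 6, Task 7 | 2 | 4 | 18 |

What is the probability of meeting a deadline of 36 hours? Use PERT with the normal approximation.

0.686

te_Task 1 = (6 + 4·9 + 12)/6 = 54/6 = 9; σ²_Task 1 = ((12−6)/6)² = 1.000
te_Task 2 = (9 + 4·11 + 13)/6 = 66/6 = 11; σ²_Task 2 = ((13−9)/6)² = 0.444
te_Task 3 = (4 + 4·7 + 16)/6 = 48/6 = 8; σ²_Task 3 = ((16−4)/6)² = 4.000
te_Task 4 = (1 + 4·3 + 5)/6 = 18/6 = 3; σ²_Task 4 = ((5−1)/6)² = 0.444
te_Task 5 = (2 + 4·5 + 14)/6 = 36/6 = 6; σ²_Task 5 = ((14−2)/6)² = 4.000
te_Task 6 = (6 + 4·7 + 20)/6 = 54/6 = 9; σ²_Task 6 = ((20−6)/6)² = 5.444
te_Task 7 = (2 + 4·7 + 18)/6 = 48/6 = 8; σ²_Task 7 = ((18−2)/6)² = 7.111
te_Task 8 = (2 + 4·4 + 18)/6 = 36/6 = 6; σ²_Task 8 = ((18−2)/6)² = 7.111

Forward pass:
ES_Task 1 = 0; EF_Task 1 = 9
ES_Task 2 = 0; EF_Task 2 = 11
ES_Task 3 = max(EF_Task 1=9, EF_Task 2=11) = 11; EF_Task 3 = 11+8 = 19
ES_Task 4 = 11; EF_Task 4 = 11+3 = 14
ES_Task 5 = 9; EF_Task 5 = 9+6 = 15
ES_Task 6 = 19; EF_Task 6 = 19+9 = 28
ES_Task 7 = max(EF_Task 1=9, EF_Task 3=19) = 19; EF_Task 7 = 19+8 = 27
ES_Task 8 = max(EF_Task 4=14, EF_Task 5=15, EF_Task 6=28, EF_Task 7=27) = 28; EF_Task 8 = 28+6 = 34
Expected project duration μ = 34 hours. Critical path: Task 2 → Task 3 → Task 6 → Task 8.

Variance along critical path = 0.444 + 4.000 + 5.444 + 7.111 = 17.000; σ = √17.000 = 4.123 hours.
Z = (36 − 34) / 4.123 = 0.485
P(T ≤ 36) = Φ(0.485) ≈ 0.686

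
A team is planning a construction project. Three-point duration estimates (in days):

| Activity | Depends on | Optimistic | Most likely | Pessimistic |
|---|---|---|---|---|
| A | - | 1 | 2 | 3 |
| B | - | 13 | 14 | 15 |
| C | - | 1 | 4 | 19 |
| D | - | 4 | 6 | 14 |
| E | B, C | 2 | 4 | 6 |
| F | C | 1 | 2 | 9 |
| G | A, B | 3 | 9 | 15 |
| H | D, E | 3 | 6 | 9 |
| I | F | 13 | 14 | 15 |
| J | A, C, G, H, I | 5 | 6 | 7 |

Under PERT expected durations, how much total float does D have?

11 days

te_A = (1 + 4·2 + 3)/6 = 12/6 = 2
te_B = (13 + 4·14 + 15)/6 = 84/6 = 14
te_C = (1 + 4·4 + 19)/6 = 36/6 = 6
te_D = (4 + 4·6 + 14)/6 = 42/6 = 7
te_E = (2 + 4·4 + 6)/6 = 24/6 = 4
te_F = (1 + 4·2 + 9)/6 = 18/6 = 3
te_G = (3 + 4·9 + 15)/6 = 54/6 = 9
te_H = (3 + 4·6 + 9)/6 = 36/6 = 6
te_I = (13 + 4·14 + 15)/6 = 84/6 = 14
te_J = (5 + 4·6 + 7)/6 = 36/6 = 6

Forward pass:
ES_A = 0; EF_A = 2
ES_B = 0; EF_B = 14
ES_C = 0; EF_C = 6
ES_D = 0; EF_D = 7
ES_E = max(EF_B=14, EF_C=6) = 14; EF_E = 14+4 = 18
ES_F = 6; EF_F = 6+3 = 9
ES_G = max(EF_A=2, EF_B=14) = 14; EF_G = 14+9 = 23
ES_H = max(EF_D=7, EF_E=18) = 18; EF_H = 18+6 = 24
ES_I = 9; EF_I = 9+14 = 23
ES_J = max(EF_A=2, EF_C=6, EF_G=23, EF_H=24, EF_I=23) = 24; EF_J = 24+6 = 30
Expected project duration μ = 30 days. Critical path: B → E → H → J.

Backward pass:
LF_J = 30; LS_J = 30−6 = 24
LF_I = LS_J = 24; LS_I = 24−14 = 10
LF_H = LS_J = 24; LS_H = 24−6 = 18
LF_G = LS_J = 24; LS_G = 24−9 = 15
LF_F = LS_I = 10; LS_F = 10−3 = 7
LF_E = LS_H = 18; LS_E = 18−4 = 14
LF_D = LS_H = 18; LS_D = 18−7 = 11
LF_C = min(LS_E=14, LS_F=7, LS_J=24) = 7; LS_C = 7−6 = 1
LF_B = min(LS_E=14, LS_G=15) = 14; LS_B = 14−14 = 0
LF_A = min(LS_G=15, LS_J=24) = 15; LS_A = 15−2 = 13
Slack_D = LS_D − ES_D = 11 − 0 = 11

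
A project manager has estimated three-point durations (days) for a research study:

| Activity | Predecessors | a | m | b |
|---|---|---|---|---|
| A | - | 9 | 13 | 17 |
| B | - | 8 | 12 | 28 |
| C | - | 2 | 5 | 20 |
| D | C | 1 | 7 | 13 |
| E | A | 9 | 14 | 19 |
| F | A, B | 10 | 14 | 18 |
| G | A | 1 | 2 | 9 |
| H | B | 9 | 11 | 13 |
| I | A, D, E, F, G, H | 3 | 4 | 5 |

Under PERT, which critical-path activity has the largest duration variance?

te_A = (9 + 4·13 + 17)/6 = 78/6 = 13; σ²_A = ((17−9)/6)² = 1.778
te_B = (8 + 4·12 + 28)/6 = 84/6 = 14; σ²_B = ((28−8)/6)² = 11.111
te_C = (2 + 4·5 + 20)/6 = 42/6 = 7; σ²_C = ((20−2)/6)² = 9.000
te_D = (1 + 4·7 + 13)/6 = 42/6 = 7; σ²_D = ((13−1)/6)² = 4.000
te_E = (9 + 4·14 + 19)/6 = 84/6 = 14; σ²_E = ((19−9)/6)² = 2.778
te_F = (10 + 4·14 + 18)/6 = 84/6 = 14; σ²_F = ((18−10)/6)² = 1.778
te_G = (1 + 4·2 + 9)/6 = 18/6 = 3; σ²_G = ((9−1)/6)² = 1.778
te_H = (9 + 4·11 + 13)/6 = 66/6 = 11; σ²_H = ((13−9)/6)² = 0.444
te_I = (3 + 4·4 + 5)/6 = 24/6 = 4; σ²_I = ((5−3)/6)² = 0.111

Forward pass:
ES_A = 0; EF_A = 13
ES_B = 0; EF_B = 14
ES_C = 0; EF_C = 7
ES_D = 7; EF_D = 7+7 = 14
ES_E = 13; EF_E = 13+14 = 27
ES_F = max(EF_A=13, EF_B=14) = 14; EF_F = 14+14 = 28
ES_G = 13; EF_G = 13+3 = 16
ES_H = 14; EF_H = 14+11 = 25
ES_I = max(EF_A=13, EF_D=14, EF_E=27, EF_F=28, EF_G=16, EF_H=25) = 28; EF_I = 28+4 = 32
Expected project duration μ = 32 days. Critical path: B → F → I.

Variances on critical path: σ²_B=11.111, σ²_F=1.778, σ²_I=0.111.
Largest is σ²_B = 11.111.

B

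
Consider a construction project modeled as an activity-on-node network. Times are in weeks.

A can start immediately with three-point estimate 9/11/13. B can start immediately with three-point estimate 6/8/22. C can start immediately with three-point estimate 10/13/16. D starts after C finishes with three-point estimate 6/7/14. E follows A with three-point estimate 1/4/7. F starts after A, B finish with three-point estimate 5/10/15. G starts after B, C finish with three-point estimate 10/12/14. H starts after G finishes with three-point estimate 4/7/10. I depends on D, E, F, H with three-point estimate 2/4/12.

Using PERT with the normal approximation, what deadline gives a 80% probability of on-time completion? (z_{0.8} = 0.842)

38.9 weeks

te_A = (9 + 4·11 + 13)/6 = 66/6 = 11; σ²_A = ((13−9)/6)² = 0.444
te_B = (6 + 4·8 + 22)/6 = 60/6 = 10; σ²_B = ((22−6)/6)² = 7.111
te_C = (10 + 4·13 + 16)/6 = 78/6 = 13; σ²_C = ((16−10)/6)² = 1.000
te_D = (6 + 4·7 + 14)/6 = 48/6 = 8; σ²_D = ((14−6)/6)² = 1.778
te_E = (1 + 4·4 + 7)/6 = 24/6 = 4; σ²_E = ((7−1)/6)² = 1.000
te_F = (5 + 4·10 + 15)/6 = 60/6 = 10; σ²_F = ((15−5)/6)² = 2.778
te_G = (10 + 4·12 + 14)/6 = 72/6 = 12; σ²_G = ((14−10)/6)² = 0.444
te_H = (4 + 4·7 + 10)/6 = 42/6 = 7; σ²_H = ((10−4)/6)² = 1.000
te_I = (2 + 4·4 + 12)/6 = 30/6 = 5; σ²_I = ((12−2)/6)² = 2.778

Forward pass:
ES_A = 0; EF_A = 11
ES_B = 0; EF_B = 10
ES_C = 0; EF_C = 13
ES_D = 13; EF_D = 13+8 = 21
ES_E = 11; EF_E = 11+4 = 15
ES_F = max(EF_A=11, EF_B=10) = 11; EF_F = 11+10 = 21
ES_G = max(EF_B=10, EF_C=13) = 13; EF_G = 13+12 = 25
ES_H = 25; EF_H = 25+7 = 32
ES_I = max(EF_D=21, EF_E=15, EF_F=21, EF_H=32) = 32; EF_I = 32+5 = 37
Expected project duration μ = 37 weeks. Critical path: C → G → H → I.

Variance along critical path = 1.000 + 0.444 + 1.000 + 2.778 = 5.222; σ = 2.285 weeks.
D = μ + z·σ = 37 + 0.842·2.285 = 38.9 weeks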